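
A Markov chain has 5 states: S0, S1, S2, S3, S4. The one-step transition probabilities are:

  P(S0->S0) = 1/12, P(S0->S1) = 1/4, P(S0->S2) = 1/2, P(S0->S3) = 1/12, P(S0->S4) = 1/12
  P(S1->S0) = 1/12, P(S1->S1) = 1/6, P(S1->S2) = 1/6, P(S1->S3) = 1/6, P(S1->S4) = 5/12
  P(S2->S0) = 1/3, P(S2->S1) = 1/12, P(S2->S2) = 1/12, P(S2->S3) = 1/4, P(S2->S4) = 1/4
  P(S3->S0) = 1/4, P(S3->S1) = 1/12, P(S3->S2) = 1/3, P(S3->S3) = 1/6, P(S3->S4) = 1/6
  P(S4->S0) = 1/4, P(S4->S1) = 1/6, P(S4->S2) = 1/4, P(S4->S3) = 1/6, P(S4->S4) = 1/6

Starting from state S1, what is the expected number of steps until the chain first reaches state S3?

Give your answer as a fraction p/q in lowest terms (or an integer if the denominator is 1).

Let h_i = expected steps to first reach S3 from state i.
Boundary: h_S3 = 0.
First-step equations for the other states:
  h_S0 = 1 + 1/12*h_S0 + 1/4*h_S1 + 1/2*h_S2 + 1/12*h_S3 + 1/12*h_S4
  h_S1 = 1 + 1/12*h_S0 + 1/6*h_S1 + 1/6*h_S2 + 1/6*h_S3 + 5/12*h_S4
  h_S2 = 1 + 1/3*h_S0 + 1/12*h_S1 + 1/12*h_S2 + 1/4*h_S3 + 1/4*h_S4
  h_S4 = 1 + 1/4*h_S0 + 1/6*h_S1 + 1/4*h_S2 + 1/6*h_S3 + 1/6*h_S4

Substituting h_S3 = 0 and rearranging gives the linear system (I - Q) h = 1:
  [11/12, -1/4, -1/2, -1/12] . (h_S0, h_S1, h_S2, h_S4) = 1
  [-1/12, 5/6, -1/6, -5/12] . (h_S0, h_S1, h_S2, h_S4) = 1
  [-1/3, -1/12, 11/12, -1/4] . (h_S0, h_S1, h_S2, h_S4) = 1
  [-1/4, -1/6, -1/4, 5/6] . (h_S0, h_S1, h_S2, h_S4) = 1

Solving yields:
  h_S0 = 2457/395
  h_S1 = 2316/395
  h_S2 = 2169/395
  h_S4 = 465/79

Starting state is S1, so the expected hitting time is h_S1 = 2316/395.

Answer: 2316/395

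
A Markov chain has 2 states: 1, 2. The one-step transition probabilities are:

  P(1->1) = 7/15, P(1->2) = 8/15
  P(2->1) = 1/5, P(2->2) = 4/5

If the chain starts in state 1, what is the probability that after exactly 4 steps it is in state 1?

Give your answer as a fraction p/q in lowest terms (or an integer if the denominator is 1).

Answer: 13993/50625

Derivation:
Computing P^4 by repeated multiplication:
P^1 =
  1: [7/15, 8/15]
  2: [1/5, 4/5]
P^2 =
  1: [73/225, 152/225]
  2: [19/75, 56/75]
P^3 =
  1: [967/3375, 2408/3375]
  2: [301/1125, 824/1125]
P^4 =
  1: [13993/50625, 36632/50625]
  2: [4579/16875, 12296/16875]

(P^4)[1 -> 1] = 13993/50625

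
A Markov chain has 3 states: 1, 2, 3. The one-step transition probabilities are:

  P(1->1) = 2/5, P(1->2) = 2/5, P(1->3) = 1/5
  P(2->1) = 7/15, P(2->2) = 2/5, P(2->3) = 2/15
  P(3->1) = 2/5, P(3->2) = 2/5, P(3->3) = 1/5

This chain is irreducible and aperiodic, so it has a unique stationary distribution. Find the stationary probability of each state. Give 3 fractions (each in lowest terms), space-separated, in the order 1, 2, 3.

The stationary distribution satisfies pi = pi * P, i.e.:
  pi_1 = 2/5*pi_1 + 7/15*pi_2 + 2/5*pi_3
  pi_2 = 2/5*pi_1 + 2/5*pi_2 + 2/5*pi_3
  pi_3 = 1/5*pi_1 + 2/15*pi_2 + 1/5*pi_3
with normalization: pi_1 + pi_2 + pi_3 = 1.

Using the first 2 balance equations plus normalization, the linear system A*pi = b is:
  [-3/5, 7/15, 2/5] . pi = 0
  [2/5, -3/5, 2/5] . pi = 0
  [1, 1, 1] . pi = 1

Solving yields:
  pi_1 = 32/75
  pi_2 = 2/5
  pi_3 = 13/75

Verification (pi * P):
  32/75*2/5 + 2/5*7/15 + 13/75*2/5 = 32/75 = pi_1  (ok)
  32/75*2/5 + 2/5*2/5 + 13/75*2/5 = 2/5 = pi_2  (ok)
  32/75*1/5 + 2/5*2/15 + 13/75*1/5 = 13/75 = pi_3  (ok)

Answer: 32/75 2/5 13/75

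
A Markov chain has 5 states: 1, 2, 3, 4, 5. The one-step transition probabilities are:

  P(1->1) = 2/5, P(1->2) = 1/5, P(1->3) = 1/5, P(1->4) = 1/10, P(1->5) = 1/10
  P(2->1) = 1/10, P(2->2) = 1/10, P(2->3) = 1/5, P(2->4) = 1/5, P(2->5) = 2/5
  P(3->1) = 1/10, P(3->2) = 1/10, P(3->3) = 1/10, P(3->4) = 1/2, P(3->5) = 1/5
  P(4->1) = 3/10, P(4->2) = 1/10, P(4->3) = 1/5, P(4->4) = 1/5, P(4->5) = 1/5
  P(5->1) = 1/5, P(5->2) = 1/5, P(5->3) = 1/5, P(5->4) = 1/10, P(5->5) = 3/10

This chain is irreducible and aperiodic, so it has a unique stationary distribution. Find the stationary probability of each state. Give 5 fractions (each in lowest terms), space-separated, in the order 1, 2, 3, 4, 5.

The stationary distribution satisfies pi = pi * P, i.e.:
  pi_1 = 2/5*pi_1 + 1/10*pi_2 + 1/10*pi_3 + 3/10*pi_4 + 1/5*pi_5
  pi_2 = 1/5*pi_1 + 1/10*pi_2 + 1/10*pi_3 + 1/10*pi_4 + 1/5*pi_5
  pi_3 = 1/5*pi_1 + 1/5*pi_2 + 1/10*pi_3 + 1/5*pi_4 + 1/5*pi_5
  pi_4 = 1/10*pi_1 + 1/5*pi_2 + 1/2*pi_3 + 1/5*pi_4 + 1/10*pi_5
  pi_5 = 1/10*pi_1 + 2/5*pi_2 + 1/5*pi_3 + 1/5*pi_4 + 3/10*pi_5
with normalization: pi_1 + pi_2 + pi_3 + pi_4 + pi_5 = 1.

Using the first 4 balance equations plus normalization, the linear system A*pi = b is:
  [-3/5, 1/10, 1/10, 3/10, 1/5] . pi = 0
  [1/5, -9/10, 1/10, 1/10, 1/5] . pi = 0
  [1/5, 1/5, -9/10, 1/5, 1/5] . pi = 0
  [1/10, 1/5, 1/2, -4/5, 1/10] . pi = 0
  [1, 1, 1, 1, 1] . pi = 1

Solving yields:
  pi_1 = 47/200
  pi_2 = 161/1100
  pi_3 = 2/11
  pi_4 = 229/1100
  pi_5 = 503/2200

Verification (pi * P):
  47/200*2/5 + 161/1100*1/10 + 2/11*1/10 + 229/1100*3/10 + 503/2200*1/5 = 47/200 = pi_1  (ok)
  47/200*1/5 + 161/1100*1/10 + 2/11*1/10 + 229/1100*1/10 + 503/2200*1/5 = 161/1100 = pi_2  (ok)
  47/200*1/5 + 161/1100*1/5 + 2/11*1/10 + 229/1100*1/5 + 503/2200*1/5 = 2/11 = pi_3  (ok)
  47/200*1/10 + 161/1100*1/5 + 2/11*1/2 + 229/1100*1/5 + 503/2200*1/10 = 229/1100 = pi_4  (ok)
  47/200*1/10 + 161/1100*2/5 + 2/11*1/5 + 229/1100*1/5 + 503/2200*3/10 = 503/2200 = pi_5  (ok)

Answer: 47/200 161/1100 2/11 229/1100 503/2200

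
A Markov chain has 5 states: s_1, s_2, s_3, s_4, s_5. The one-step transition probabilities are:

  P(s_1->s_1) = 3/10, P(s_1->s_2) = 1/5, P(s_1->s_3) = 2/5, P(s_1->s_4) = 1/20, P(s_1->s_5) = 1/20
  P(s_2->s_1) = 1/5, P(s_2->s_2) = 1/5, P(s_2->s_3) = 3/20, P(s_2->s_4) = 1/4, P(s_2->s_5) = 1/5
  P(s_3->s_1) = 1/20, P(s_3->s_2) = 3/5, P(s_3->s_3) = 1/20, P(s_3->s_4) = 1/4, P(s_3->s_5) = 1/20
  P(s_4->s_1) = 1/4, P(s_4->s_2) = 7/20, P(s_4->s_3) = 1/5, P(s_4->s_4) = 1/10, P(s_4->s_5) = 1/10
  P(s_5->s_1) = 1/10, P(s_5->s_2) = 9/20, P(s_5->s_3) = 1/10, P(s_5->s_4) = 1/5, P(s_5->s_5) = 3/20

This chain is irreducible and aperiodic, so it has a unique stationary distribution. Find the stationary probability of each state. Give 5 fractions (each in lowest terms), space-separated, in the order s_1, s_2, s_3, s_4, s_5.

Answer: 18353/97370 64221/194740 35419/194740 2687/14980 23463/194740

Derivation:
The stationary distribution satisfies pi = pi * P, i.e.:
  pi_s_1 = 3/10*pi_s_1 + 1/5*pi_s_2 + 1/20*pi_s_3 + 1/4*pi_s_4 + 1/10*pi_s_5
  pi_s_2 = 1/5*pi_s_1 + 1/5*pi_s_2 + 3/5*pi_s_3 + 7/20*pi_s_4 + 9/20*pi_s_5
  pi_s_3 = 2/5*pi_s_1 + 3/20*pi_s_2 + 1/20*pi_s_3 + 1/5*pi_s_4 + 1/10*pi_s_5
  pi_s_4 = 1/20*pi_s_1 + 1/4*pi_s_2 + 1/4*pi_s_3 + 1/10*pi_s_4 + 1/5*pi_s_5
  pi_s_5 = 1/20*pi_s_1 + 1/5*pi_s_2 + 1/20*pi_s_3 + 1/10*pi_s_4 + 3/20*pi_s_5
with normalization: pi_s_1 + pi_s_2 + pi_s_3 + pi_s_4 + pi_s_5 = 1.

Using the first 4 balance equations plus normalization, the linear system A*pi = b is:
  [-7/10, 1/5, 1/20, 1/4, 1/10] . pi = 0
  [1/5, -4/5, 3/5, 7/20, 9/20] . pi = 0
  [2/5, 3/20, -19/20, 1/5, 1/10] . pi = 0
  [1/20, 1/4, 1/4, -9/10, 1/5] . pi = 0
  [1, 1, 1, 1, 1] . pi = 1

Solving yields:
  pi_s_1 = 18353/97370
  pi_s_2 = 64221/194740
  pi_s_3 = 35419/194740
  pi_s_4 = 2687/14980
  pi_s_5 = 23463/194740

Verification (pi * P):
  18353/97370*3/10 + 64221/194740*1/5 + 35419/194740*1/20 + 2687/14980*1/4 + 23463/194740*1/10 = 18353/97370 = pi_s_1  (ok)
  18353/97370*1/5 + 64221/194740*1/5 + 35419/194740*3/5 + 2687/14980*7/20 + 23463/194740*9/20 = 64221/194740 = pi_s_2  (ok)
  18353/97370*2/5 + 64221/194740*3/20 + 35419/194740*1/20 + 2687/14980*1/5 + 23463/194740*1/10 = 35419/194740 = pi_s_3  (ok)
  18353/97370*1/20 + 64221/194740*1/4 + 35419/194740*1/4 + 2687/14980*1/10 + 23463/194740*1/5 = 2687/14980 = pi_s_4  (ok)
  18353/97370*1/20 + 64221/194740*1/5 + 35419/194740*1/20 + 2687/14980*1/10 + 23463/194740*3/20 = 23463/194740 = pi_s_5  (ok)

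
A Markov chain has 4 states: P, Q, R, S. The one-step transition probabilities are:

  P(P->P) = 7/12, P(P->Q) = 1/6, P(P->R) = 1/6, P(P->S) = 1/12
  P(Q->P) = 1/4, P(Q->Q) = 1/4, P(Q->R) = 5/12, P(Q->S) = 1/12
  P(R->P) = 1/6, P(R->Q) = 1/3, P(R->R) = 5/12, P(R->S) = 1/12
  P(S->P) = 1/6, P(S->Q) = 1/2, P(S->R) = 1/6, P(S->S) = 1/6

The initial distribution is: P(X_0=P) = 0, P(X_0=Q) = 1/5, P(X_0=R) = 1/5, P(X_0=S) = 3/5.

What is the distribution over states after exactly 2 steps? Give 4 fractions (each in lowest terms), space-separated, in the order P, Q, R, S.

Propagating the distribution step by step (d_{t+1} = d_t * P):
d_0 = (P=0, Q=1/5, R=1/5, S=3/5)
  d_1[P] = 0*7/12 + 1/5*1/4 + 1/5*1/6 + 3/5*1/6 = 11/60
  d_1[Q] = 0*1/6 + 1/5*1/4 + 1/5*1/3 + 3/5*1/2 = 5/12
  d_1[R] = 0*1/6 + 1/5*5/12 + 1/5*5/12 + 3/5*1/6 = 4/15
  d_1[S] = 0*1/12 + 1/5*1/12 + 1/5*1/12 + 3/5*1/6 = 2/15
d_1 = (P=11/60, Q=5/12, R=4/15, S=2/15)
  d_2[P] = 11/60*7/12 + 5/12*1/4 + 4/15*1/6 + 2/15*1/6 = 5/18
  d_2[Q] = 11/60*1/6 + 5/12*1/4 + 4/15*1/3 + 2/15*1/2 = 209/720
  d_2[R] = 11/60*1/6 + 5/12*5/12 + 4/15*5/12 + 2/15*1/6 = 27/80
  d_2[S] = 11/60*1/12 + 5/12*1/12 + 4/15*1/12 + 2/15*1/6 = 17/180
d_2 = (P=5/18, Q=209/720, R=27/80, S=17/180)

Answer: 5/18 209/720 27/80 17/180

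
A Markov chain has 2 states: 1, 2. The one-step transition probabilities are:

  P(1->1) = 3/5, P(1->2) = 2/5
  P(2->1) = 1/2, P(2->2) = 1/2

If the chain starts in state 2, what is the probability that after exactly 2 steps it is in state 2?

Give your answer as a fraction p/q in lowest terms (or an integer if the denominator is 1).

Computing P^2 by repeated multiplication:
P^1 =
  1: [3/5, 2/5]
  2: [1/2, 1/2]
P^2 =
  1: [14/25, 11/25]
  2: [11/20, 9/20]

(P^2)[2 -> 2] = 9/20

Answer: 9/20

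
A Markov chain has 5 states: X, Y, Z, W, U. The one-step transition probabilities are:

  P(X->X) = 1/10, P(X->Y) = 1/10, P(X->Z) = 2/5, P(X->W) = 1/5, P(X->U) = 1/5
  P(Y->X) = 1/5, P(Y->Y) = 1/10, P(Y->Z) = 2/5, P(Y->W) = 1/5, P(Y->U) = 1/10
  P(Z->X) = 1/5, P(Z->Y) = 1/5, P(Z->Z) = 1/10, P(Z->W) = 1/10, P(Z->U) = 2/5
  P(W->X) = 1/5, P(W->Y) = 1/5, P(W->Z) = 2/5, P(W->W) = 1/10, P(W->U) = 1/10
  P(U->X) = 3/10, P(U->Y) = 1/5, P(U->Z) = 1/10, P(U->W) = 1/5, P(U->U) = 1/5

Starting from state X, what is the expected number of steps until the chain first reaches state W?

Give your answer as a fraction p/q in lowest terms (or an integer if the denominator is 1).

Let h_i = expected steps to first reach W from state i.
Boundary: h_W = 0.
First-step equations for the other states:
  h_X = 1 + 1/10*h_X + 1/10*h_Y + 2/5*h_Z + 1/5*h_W + 1/5*h_U
  h_Y = 1 + 1/5*h_X + 1/10*h_Y + 2/5*h_Z + 1/5*h_W + 1/10*h_U
  h_Z = 1 + 1/5*h_X + 1/5*h_Y + 1/10*h_Z + 1/10*h_W + 2/5*h_U
  h_U = 1 + 3/10*h_X + 1/5*h_Y + 1/10*h_Z + 1/5*h_W + 1/5*h_U

Substituting h_W = 0 and rearranging gives the linear system (I - Q) h = 1:
  [9/10, -1/10, -2/5, -1/5] . (h_X, h_Y, h_Z, h_U) = 1
  [-1/5, 9/10, -2/5, -1/10] . (h_X, h_Y, h_Z, h_U) = 1
  [-1/5, -1/5, 9/10, -2/5] . (h_X, h_Y, h_Z, h_U) = 1
  [-3/10, -1/5, -1/10, 4/5] . (h_X, h_Y, h_Z, h_U) = 1

Solving yields:
  h_X = 13700/2393
  h_Y = 13730/2393
  h_Z = 14710/2393
  h_U = 13400/2393

Starting state is X, so the expected hitting time is h_X = 13700/2393.

Answer: 13700/2393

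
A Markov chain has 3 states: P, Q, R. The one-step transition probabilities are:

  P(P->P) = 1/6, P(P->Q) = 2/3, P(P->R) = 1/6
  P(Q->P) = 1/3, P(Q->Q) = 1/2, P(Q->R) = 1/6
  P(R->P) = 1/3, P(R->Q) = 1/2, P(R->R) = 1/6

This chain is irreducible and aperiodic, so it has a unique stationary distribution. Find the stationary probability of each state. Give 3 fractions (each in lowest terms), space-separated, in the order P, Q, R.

The stationary distribution satisfies pi = pi * P, i.e.:
  pi_P = 1/6*pi_P + 1/3*pi_Q + 1/3*pi_R
  pi_Q = 2/3*pi_P + 1/2*pi_Q + 1/2*pi_R
  pi_R = 1/6*pi_P + 1/6*pi_Q + 1/6*pi_R
with normalization: pi_P + pi_Q + pi_R = 1.

Using the first 2 balance equations plus normalization, the linear system A*pi = b is:
  [-5/6, 1/3, 1/3] . pi = 0
  [2/3, -1/2, 1/2] . pi = 0
  [1, 1, 1] . pi = 1

Solving yields:
  pi_P = 2/7
  pi_Q = 23/42
  pi_R = 1/6

Verification (pi * P):
  2/7*1/6 + 23/42*1/3 + 1/6*1/3 = 2/7 = pi_P  (ok)
  2/7*2/3 + 23/42*1/2 + 1/6*1/2 = 23/42 = pi_Q  (ok)
  2/7*1/6 + 23/42*1/6 + 1/6*1/6 = 1/6 = pi_R  (ok)

Answer: 2/7 23/42 1/6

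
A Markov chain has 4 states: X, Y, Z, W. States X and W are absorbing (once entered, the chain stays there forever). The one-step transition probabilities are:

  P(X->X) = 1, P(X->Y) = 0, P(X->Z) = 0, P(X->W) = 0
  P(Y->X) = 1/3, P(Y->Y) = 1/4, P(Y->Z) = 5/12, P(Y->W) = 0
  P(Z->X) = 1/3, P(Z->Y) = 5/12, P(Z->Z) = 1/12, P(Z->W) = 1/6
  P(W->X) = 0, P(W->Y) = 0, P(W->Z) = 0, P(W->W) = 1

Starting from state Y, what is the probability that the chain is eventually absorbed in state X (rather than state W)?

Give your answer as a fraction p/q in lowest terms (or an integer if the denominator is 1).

Answer: 32/37

Derivation:
Let a_i = P(absorbed in X | start in state i).
Boundary conditions: a_X = 1, a_W = 0.
For each transient state i, a_i = sum_j P(i->j) * a_j:
  a_Y = 1/3*a_X + 1/4*a_Y + 5/12*a_Z + 0*a_W
  a_Z = 1/3*a_X + 5/12*a_Y + 1/12*a_Z + 1/6*a_W

Substituting a_X = 1 and a_W = 0, rearrange to (I - Q) a = r where r[i] = P(i -> X):
  [3/4, -5/12] . (a_Y, a_Z) = 1/3
  [-5/12, 11/12] . (a_Y, a_Z) = 1/3

Solving yields:
  a_Y = 32/37
  a_Z = 28/37

Starting state is Y, so the absorption probability is a_Y = 32/37.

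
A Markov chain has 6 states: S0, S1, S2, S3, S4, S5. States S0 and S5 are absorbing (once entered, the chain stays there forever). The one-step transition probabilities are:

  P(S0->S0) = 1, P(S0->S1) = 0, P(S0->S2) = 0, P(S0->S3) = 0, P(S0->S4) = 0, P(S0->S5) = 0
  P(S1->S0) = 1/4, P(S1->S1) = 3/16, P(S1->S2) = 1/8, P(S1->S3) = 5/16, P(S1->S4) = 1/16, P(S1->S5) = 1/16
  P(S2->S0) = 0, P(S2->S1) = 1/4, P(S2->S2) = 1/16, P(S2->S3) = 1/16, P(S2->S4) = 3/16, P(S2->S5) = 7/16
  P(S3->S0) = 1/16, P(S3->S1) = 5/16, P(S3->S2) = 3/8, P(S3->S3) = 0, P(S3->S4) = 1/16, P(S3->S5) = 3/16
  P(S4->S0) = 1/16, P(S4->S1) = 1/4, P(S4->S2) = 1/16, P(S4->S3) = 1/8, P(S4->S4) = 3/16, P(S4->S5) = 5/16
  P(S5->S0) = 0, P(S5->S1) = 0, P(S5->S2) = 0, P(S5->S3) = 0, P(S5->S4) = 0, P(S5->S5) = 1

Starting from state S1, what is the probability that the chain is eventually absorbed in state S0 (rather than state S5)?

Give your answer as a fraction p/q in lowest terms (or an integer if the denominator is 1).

Let a_i = P(absorbed in S0 | start in state i).
Boundary conditions: a_S0 = 1, a_S5 = 0.
For each transient state i, a_i = sum_j P(i->j) * a_j:
  a_S1 = 1/4*a_S0 + 3/16*a_S1 + 1/8*a_S2 + 5/16*a_S3 + 1/16*a_S4 + 1/16*a_S5
  a_S2 = 0*a_S0 + 1/4*a_S1 + 1/16*a_S2 + 1/16*a_S3 + 3/16*a_S4 + 7/16*a_S5
  a_S3 = 1/16*a_S0 + 5/16*a_S1 + 3/8*a_S2 + 0*a_S3 + 1/16*a_S4 + 3/16*a_S5
  a_S4 = 1/16*a_S0 + 1/4*a_S1 + 1/16*a_S2 + 1/8*a_S3 + 3/16*a_S4 + 5/16*a_S5

Substituting a_S0 = 1 and a_S5 = 0, rearrange to (I - Q) a = r where r[i] = P(i -> S0):
  [13/16, -1/8, -5/16, -1/16] . (a_S1, a_S2, a_S3, a_S4) = 1/4
  [-1/4, 15/16, -1/16, -3/16] . (a_S1, a_S2, a_S3, a_S4) = 0
  [-5/16, -3/8, 1, -1/16] . (a_S1, a_S2, a_S3, a_S4) = 1/16
  [-1/4, -1/16, -1/8, 13/16] . (a_S1, a_S2, a_S3, a_S4) = 1/16

Solving yields:
  a_S1 = 6617/13789
  a_S2 = 2841/13789
  a_S3 = 4243/13789
  a_S4 = 3968/13789

Starting state is S1, so the absorption probability is a_S1 = 6617/13789.

Answer: 6617/13789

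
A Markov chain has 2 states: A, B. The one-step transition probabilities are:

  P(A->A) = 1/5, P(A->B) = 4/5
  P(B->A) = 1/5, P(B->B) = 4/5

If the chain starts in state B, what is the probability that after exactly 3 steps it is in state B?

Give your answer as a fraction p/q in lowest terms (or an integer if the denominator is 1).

Computing P^3 by repeated multiplication:
P^1 =
  A: [1/5, 4/5]
  B: [1/5, 4/5]
P^2 =
  A: [1/5, 4/5]
  B: [1/5, 4/5]
P^3 =
  A: [1/5, 4/5]
  B: [1/5, 4/5]

(P^3)[B -> B] = 4/5

Answer: 4/5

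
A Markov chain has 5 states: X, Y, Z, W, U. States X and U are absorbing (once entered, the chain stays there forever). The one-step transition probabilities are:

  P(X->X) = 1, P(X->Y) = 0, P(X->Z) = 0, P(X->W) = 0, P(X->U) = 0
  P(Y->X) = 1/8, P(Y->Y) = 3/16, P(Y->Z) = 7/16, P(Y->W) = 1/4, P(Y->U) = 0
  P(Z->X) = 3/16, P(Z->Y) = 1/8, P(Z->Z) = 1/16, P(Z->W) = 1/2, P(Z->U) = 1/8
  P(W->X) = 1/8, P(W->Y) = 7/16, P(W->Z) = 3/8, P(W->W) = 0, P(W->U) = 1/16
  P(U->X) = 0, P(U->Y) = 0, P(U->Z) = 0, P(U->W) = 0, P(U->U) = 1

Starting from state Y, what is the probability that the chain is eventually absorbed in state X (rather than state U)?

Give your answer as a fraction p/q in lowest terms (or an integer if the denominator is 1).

Let a_i = P(absorbed in X | start in state i).
Boundary conditions: a_X = 1, a_U = 0.
For each transient state i, a_i = sum_j P(i->j) * a_j:
  a_Y = 1/8*a_X + 3/16*a_Y + 7/16*a_Z + 1/4*a_W + 0*a_U
  a_Z = 3/16*a_X + 1/8*a_Y + 1/16*a_Z + 1/2*a_W + 1/8*a_U
  a_W = 1/8*a_X + 7/16*a_Y + 3/8*a_Z + 0*a_W + 1/16*a_U

Substituting a_X = 1 and a_U = 0, rearrange to (I - Q) a = r where r[i] = P(i -> X):
  [13/16, -7/16, -1/4] . (a_Y, a_Z, a_W) = 1/8
  [-1/8, 15/16, -1/2] . (a_Y, a_Z, a_W) = 3/16
  [-7/16, -3/8, 1] . (a_Y, a_Z, a_W) = 1/8

Solving yields:
  a_Y = 256/353
  a_Z = 235/353
  a_W = 977/1412

Starting state is Y, so the absorption probability is a_Y = 256/353.

Answer: 256/353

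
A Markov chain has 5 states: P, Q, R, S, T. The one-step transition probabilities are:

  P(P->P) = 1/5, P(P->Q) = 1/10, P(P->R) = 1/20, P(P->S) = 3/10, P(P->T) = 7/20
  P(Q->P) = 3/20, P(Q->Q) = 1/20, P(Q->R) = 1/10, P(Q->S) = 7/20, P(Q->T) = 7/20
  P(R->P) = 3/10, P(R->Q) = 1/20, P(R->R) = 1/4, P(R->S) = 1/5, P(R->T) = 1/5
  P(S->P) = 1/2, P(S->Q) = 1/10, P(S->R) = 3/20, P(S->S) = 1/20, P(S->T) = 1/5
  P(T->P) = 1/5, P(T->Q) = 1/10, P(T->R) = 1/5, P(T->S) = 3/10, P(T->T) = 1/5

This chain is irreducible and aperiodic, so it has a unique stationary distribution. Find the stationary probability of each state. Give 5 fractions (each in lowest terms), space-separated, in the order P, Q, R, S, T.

Answer: 18652/66697 5892/66697 9662/66697 15470/66697 17021/66697

Derivation:
The stationary distribution satisfies pi = pi * P, i.e.:
  pi_P = 1/5*pi_P + 3/20*pi_Q + 3/10*pi_R + 1/2*pi_S + 1/5*pi_T
  pi_Q = 1/10*pi_P + 1/20*pi_Q + 1/20*pi_R + 1/10*pi_S + 1/10*pi_T
  pi_R = 1/20*pi_P + 1/10*pi_Q + 1/4*pi_R + 3/20*pi_S + 1/5*pi_T
  pi_S = 3/10*pi_P + 7/20*pi_Q + 1/5*pi_R + 1/20*pi_S + 3/10*pi_T
  pi_T = 7/20*pi_P + 7/20*pi_Q + 1/5*pi_R + 1/5*pi_S + 1/5*pi_T
with normalization: pi_P + pi_Q + pi_R + pi_S + pi_T = 1.

Using the first 4 balance equations plus normalization, the linear system A*pi = b is:
  [-4/5, 3/20, 3/10, 1/2, 1/5] . pi = 0
  [1/10, -19/20, 1/20, 1/10, 1/10] . pi = 0
  [1/20, 1/10, -3/4, 3/20, 1/5] . pi = 0
  [3/10, 7/20, 1/5, -19/20, 3/10] . pi = 0
  [1, 1, 1, 1, 1] . pi = 1

Solving yields:
  pi_P = 18652/66697
  pi_Q = 5892/66697
  pi_R = 9662/66697
  pi_S = 15470/66697
  pi_T = 17021/66697

Verification (pi * P):
  18652/66697*1/5 + 5892/66697*3/20 + 9662/66697*3/10 + 15470/66697*1/2 + 17021/66697*1/5 = 18652/66697 = pi_P  (ok)
  18652/66697*1/10 + 5892/66697*1/20 + 9662/66697*1/20 + 15470/66697*1/10 + 17021/66697*1/10 = 5892/66697 = pi_Q  (ok)
  18652/66697*1/20 + 5892/66697*1/10 + 9662/66697*1/4 + 15470/66697*3/20 + 17021/66697*1/5 = 9662/66697 = pi_R  (ok)
  18652/66697*3/10 + 5892/66697*7/20 + 9662/66697*1/5 + 15470/66697*1/20 + 17021/66697*3/10 = 15470/66697 = pi_S  (ok)
  18652/66697*7/20 + 5892/66697*7/20 + 9662/66697*1/5 + 15470/66697*1/5 + 17021/66697*1/5 = 17021/66697 = pi_T  (ok)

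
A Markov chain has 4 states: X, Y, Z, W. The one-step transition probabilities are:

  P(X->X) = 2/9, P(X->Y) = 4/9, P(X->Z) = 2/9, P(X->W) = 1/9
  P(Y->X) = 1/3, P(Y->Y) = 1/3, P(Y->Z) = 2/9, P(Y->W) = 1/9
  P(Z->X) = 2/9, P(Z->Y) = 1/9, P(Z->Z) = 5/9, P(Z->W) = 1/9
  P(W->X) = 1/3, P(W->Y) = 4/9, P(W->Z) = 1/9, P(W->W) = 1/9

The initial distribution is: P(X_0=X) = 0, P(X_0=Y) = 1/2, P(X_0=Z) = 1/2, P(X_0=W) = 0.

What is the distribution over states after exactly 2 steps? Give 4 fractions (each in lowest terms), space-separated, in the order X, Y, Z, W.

Answer: 7/27 47/162 55/162 1/9

Derivation:
Propagating the distribution step by step (d_{t+1} = d_t * P):
d_0 = (X=0, Y=1/2, Z=1/2, W=0)
  d_1[X] = 0*2/9 + 1/2*1/3 + 1/2*2/9 + 0*1/3 = 5/18
  d_1[Y] = 0*4/9 + 1/2*1/3 + 1/2*1/9 + 0*4/9 = 2/9
  d_1[Z] = 0*2/9 + 1/2*2/9 + 1/2*5/9 + 0*1/9 = 7/18
  d_1[W] = 0*1/9 + 1/2*1/9 + 1/2*1/9 + 0*1/9 = 1/9
d_1 = (X=5/18, Y=2/9, Z=7/18, W=1/9)
  d_2[X] = 5/18*2/9 + 2/9*1/3 + 7/18*2/9 + 1/9*1/3 = 7/27
  d_2[Y] = 5/18*4/9 + 2/9*1/3 + 7/18*1/9 + 1/9*4/9 = 47/162
  d_2[Z] = 5/18*2/9 + 2/9*2/9 + 7/18*5/9 + 1/9*1/9 = 55/162
  d_2[W] = 5/18*1/9 + 2/9*1/9 + 7/18*1/9 + 1/9*1/9 = 1/9
d_2 = (X=7/27, Y=47/162, Z=55/162, W=1/9)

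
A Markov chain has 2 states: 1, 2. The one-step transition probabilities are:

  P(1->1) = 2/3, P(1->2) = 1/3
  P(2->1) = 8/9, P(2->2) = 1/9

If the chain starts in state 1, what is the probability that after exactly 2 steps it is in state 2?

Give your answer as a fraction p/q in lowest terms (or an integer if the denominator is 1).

Answer: 7/27

Derivation:
Computing P^2 by repeated multiplication:
P^1 =
  1: [2/3, 1/3]
  2: [8/9, 1/9]
P^2 =
  1: [20/27, 7/27]
  2: [56/81, 25/81]

(P^2)[1 -> 2] = 7/27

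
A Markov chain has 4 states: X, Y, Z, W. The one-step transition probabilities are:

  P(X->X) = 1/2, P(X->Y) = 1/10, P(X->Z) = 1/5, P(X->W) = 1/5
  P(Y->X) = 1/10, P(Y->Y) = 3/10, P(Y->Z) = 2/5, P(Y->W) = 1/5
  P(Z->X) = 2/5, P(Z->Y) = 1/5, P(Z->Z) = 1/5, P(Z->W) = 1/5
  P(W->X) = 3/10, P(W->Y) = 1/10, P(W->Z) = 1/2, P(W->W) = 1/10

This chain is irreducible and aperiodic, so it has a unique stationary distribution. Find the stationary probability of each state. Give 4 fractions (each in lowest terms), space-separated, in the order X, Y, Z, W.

The stationary distribution satisfies pi = pi * P, i.e.:
  pi_X = 1/2*pi_X + 1/10*pi_Y + 2/5*pi_Z + 3/10*pi_W
  pi_Y = 1/10*pi_X + 3/10*pi_Y + 1/5*pi_Z + 1/10*pi_W
  pi_Z = 1/5*pi_X + 2/5*pi_Y + 1/5*pi_Z + 1/2*pi_W
  pi_W = 1/5*pi_X + 1/5*pi_Y + 1/5*pi_Z + 1/10*pi_W
with normalization: pi_X + pi_Y + pi_Z + pi_W = 1.

Using the first 3 balance equations plus normalization, the linear system A*pi = b is:
  [-1/2, 1/10, 2/5, 3/10] . pi = 0
  [1/10, -7/10, 1/5, 1/10] . pi = 0
  [1/5, 2/5, -4/5, 1/2] . pi = 0
  [1, 1, 1, 1] . pi = 1

Solving yields:
  pi_X = 53/143
  pi_Y = 23/143
  pi_Z = 41/143
  pi_W = 2/11

Verification (pi * P):
  53/143*1/2 + 23/143*1/10 + 41/143*2/5 + 2/11*3/10 = 53/143 = pi_X  (ok)
  53/143*1/10 + 23/143*3/10 + 41/143*1/5 + 2/11*1/10 = 23/143 = pi_Y  (ok)
  53/143*1/5 + 23/143*2/5 + 41/143*1/5 + 2/11*1/2 = 41/143 = pi_Z  (ok)
  53/143*1/5 + 23/143*1/5 + 41/143*1/5 + 2/11*1/10 = 2/11 = pi_W  (ok)

Answer: 53/143 23/143 41/143 2/11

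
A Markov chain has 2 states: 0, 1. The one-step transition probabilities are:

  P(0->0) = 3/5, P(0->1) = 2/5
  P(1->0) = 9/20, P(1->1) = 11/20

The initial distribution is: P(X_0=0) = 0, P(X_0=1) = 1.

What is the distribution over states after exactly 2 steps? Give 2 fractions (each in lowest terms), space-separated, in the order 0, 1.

Propagating the distribution step by step (d_{t+1} = d_t * P):
d_0 = (0=0, 1=1)
  d_1[0] = 0*3/5 + 1*9/20 = 9/20
  d_1[1] = 0*2/5 + 1*11/20 = 11/20
d_1 = (0=9/20, 1=11/20)
  d_2[0] = 9/20*3/5 + 11/20*9/20 = 207/400
  d_2[1] = 9/20*2/5 + 11/20*11/20 = 193/400
d_2 = (0=207/400, 1=193/400)

Answer: 207/400 193/400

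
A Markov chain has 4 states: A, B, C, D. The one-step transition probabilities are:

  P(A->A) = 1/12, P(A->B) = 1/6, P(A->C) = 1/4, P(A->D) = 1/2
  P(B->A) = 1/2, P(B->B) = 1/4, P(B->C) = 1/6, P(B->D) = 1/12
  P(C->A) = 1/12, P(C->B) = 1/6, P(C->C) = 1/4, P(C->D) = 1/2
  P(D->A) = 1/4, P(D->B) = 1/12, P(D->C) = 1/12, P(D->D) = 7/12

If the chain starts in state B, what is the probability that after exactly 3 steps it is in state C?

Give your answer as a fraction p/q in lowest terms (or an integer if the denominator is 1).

Answer: 145/864

Derivation:
Computing P^3 by repeated multiplication:
P^1 =
  A: [1/12, 1/6, 1/4, 1/2]
  B: [1/2, 1/4, 1/6, 1/12]
  C: [1/12, 1/6, 1/4, 1/2]
  D: [1/4, 1/12, 1/12, 7/12]
P^2 =
  A: [17/72, 5/36, 11/72, 17/36]
  B: [29/144, 13/72, 31/144, 29/72]
  C: [17/72, 5/36, 11/72, 17/36]
  D: [31/144, 1/8, 7/48, 37/72]
P^3 =
  A: [95/432, 5/36, 23/144, 13/27]
  B: [65/288, 4/27, 145/864, 11/24]
  C: [95/432, 5/36, 23/144, 13/27]
  D: [191/864, 29/216, 133/864, 53/108]

(P^3)[B -> C] = 145/864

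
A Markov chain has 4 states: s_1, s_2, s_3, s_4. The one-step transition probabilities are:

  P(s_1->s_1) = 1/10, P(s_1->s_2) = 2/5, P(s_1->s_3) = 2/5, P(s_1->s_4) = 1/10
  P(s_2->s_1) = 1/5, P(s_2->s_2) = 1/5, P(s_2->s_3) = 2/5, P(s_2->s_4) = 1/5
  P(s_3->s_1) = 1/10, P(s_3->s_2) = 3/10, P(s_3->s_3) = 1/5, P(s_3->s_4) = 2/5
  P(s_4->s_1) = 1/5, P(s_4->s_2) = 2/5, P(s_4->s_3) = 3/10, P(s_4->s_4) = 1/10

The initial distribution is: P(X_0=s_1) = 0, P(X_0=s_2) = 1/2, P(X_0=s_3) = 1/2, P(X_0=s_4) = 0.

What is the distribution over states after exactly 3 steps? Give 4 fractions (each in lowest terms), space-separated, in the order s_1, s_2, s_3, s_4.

Answer: 307/2000 61/200 633/2000 9/40

Derivation:
Propagating the distribution step by step (d_{t+1} = d_t * P):
d_0 = (s_1=0, s_2=1/2, s_3=1/2, s_4=0)
  d_1[s_1] = 0*1/10 + 1/2*1/5 + 1/2*1/10 + 0*1/5 = 3/20
  d_1[s_2] = 0*2/5 + 1/2*1/5 + 1/2*3/10 + 0*2/5 = 1/4
  d_1[s_3] = 0*2/5 + 1/2*2/5 + 1/2*1/5 + 0*3/10 = 3/10
  d_1[s_4] = 0*1/10 + 1/2*1/5 + 1/2*2/5 + 0*1/10 = 3/10
d_1 = (s_1=3/20, s_2=1/4, s_3=3/10, s_4=3/10)
  d_2[s_1] = 3/20*1/10 + 1/4*1/5 + 3/10*1/10 + 3/10*1/5 = 31/200
  d_2[s_2] = 3/20*2/5 + 1/4*1/5 + 3/10*3/10 + 3/10*2/5 = 8/25
  d_2[s_3] = 3/20*2/5 + 1/4*2/5 + 3/10*1/5 + 3/10*3/10 = 31/100
  d_2[s_4] = 3/20*1/10 + 1/4*1/5 + 3/10*2/5 + 3/10*1/10 = 43/200
d_2 = (s_1=31/200, s_2=8/25, s_3=31/100, s_4=43/200)
  d_3[s_1] = 31/200*1/10 + 8/25*1/5 + 31/100*1/10 + 43/200*1/5 = 307/2000
  d_3[s_2] = 31/200*2/5 + 8/25*1/5 + 31/100*3/10 + 43/200*2/5 = 61/200
  d_3[s_3] = 31/200*2/5 + 8/25*2/5 + 31/100*1/5 + 43/200*3/10 = 633/2000
  d_3[s_4] = 31/200*1/10 + 8/25*1/5 + 31/100*2/5 + 43/200*1/10 = 9/40
d_3 = (s_1=307/2000, s_2=61/200, s_3=633/2000, s_4=9/40)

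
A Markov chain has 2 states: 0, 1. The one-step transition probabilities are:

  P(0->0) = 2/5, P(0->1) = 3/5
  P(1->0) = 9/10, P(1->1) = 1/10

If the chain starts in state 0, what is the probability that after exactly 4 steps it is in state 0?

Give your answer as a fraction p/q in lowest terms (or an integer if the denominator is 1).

Answer: 5/8

Derivation:
Computing P^4 by repeated multiplication:
P^1 =
  0: [2/5, 3/5]
  1: [9/10, 1/10]
P^2 =
  0: [7/10, 3/10]
  1: [9/20, 11/20]
P^3 =
  0: [11/20, 9/20]
  1: [27/40, 13/40]
P^4 =
  0: [5/8, 3/8]
  1: [9/16, 7/16]

(P^4)[0 -> 0] = 5/8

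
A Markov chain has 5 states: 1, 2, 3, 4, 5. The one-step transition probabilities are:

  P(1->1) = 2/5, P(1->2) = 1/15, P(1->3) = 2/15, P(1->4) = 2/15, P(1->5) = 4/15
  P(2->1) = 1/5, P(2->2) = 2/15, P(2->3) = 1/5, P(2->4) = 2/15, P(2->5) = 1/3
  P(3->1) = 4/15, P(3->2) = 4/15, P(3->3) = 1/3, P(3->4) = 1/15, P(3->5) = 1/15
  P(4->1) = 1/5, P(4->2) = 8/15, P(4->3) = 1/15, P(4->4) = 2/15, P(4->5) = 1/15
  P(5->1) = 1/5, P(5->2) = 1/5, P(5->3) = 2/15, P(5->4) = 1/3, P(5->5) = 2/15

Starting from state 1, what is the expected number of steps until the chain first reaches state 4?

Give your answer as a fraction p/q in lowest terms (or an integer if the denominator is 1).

Let h_i = expected steps to first reach 4 from state i.
Boundary: h_4 = 0.
First-step equations for the other states:
  h_1 = 1 + 2/5*h_1 + 1/15*h_2 + 2/15*h_3 + 2/15*h_4 + 4/15*h_5
  h_2 = 1 + 1/5*h_1 + 2/15*h_2 + 1/5*h_3 + 2/15*h_4 + 1/3*h_5
  h_3 = 1 + 4/15*h_1 + 4/15*h_2 + 1/3*h_3 + 1/15*h_4 + 1/15*h_5
  h_5 = 1 + 1/5*h_1 + 1/5*h_2 + 2/15*h_3 + 1/3*h_4 + 2/15*h_5

Substituting h_4 = 0 and rearranging gives the linear system (I - Q) h = 1:
  [3/5, -1/15, -2/15, -4/15] . (h_1, h_2, h_3, h_5) = 1
  [-1/5, 13/15, -1/5, -1/3] . (h_1, h_2, h_3, h_5) = 1
  [-4/15, -4/15, 2/3, -1/15] . (h_1, h_2, h_3, h_5) = 1
  [-1/5, -1/5, -2/15, 13/15] . (h_1, h_2, h_3, h_5) = 1

Solving yields:
  h_1 = 8361/1370
  h_2 = 8331/1370
  h_3 = 942/137
  h_5 = 3441/685

Starting state is 1, so the expected hitting time is h_1 = 8361/1370.

Answer: 8361/1370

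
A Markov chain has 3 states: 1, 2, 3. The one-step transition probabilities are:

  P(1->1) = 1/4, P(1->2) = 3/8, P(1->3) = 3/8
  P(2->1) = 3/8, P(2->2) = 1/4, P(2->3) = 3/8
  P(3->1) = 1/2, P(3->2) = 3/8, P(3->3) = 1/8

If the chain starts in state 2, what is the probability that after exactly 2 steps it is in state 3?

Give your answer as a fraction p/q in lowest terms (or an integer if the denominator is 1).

Computing P^2 by repeated multiplication:
P^1 =
  1: [1/4, 3/8, 3/8]
  2: [3/8, 1/4, 3/8]
  3: [1/2, 3/8, 1/8]
P^2 =
  1: [25/64, 21/64, 9/32]
  2: [3/8, 11/32, 9/32]
  3: [21/64, 21/64, 11/32]

(P^2)[2 -> 3] = 9/32

Answer: 9/32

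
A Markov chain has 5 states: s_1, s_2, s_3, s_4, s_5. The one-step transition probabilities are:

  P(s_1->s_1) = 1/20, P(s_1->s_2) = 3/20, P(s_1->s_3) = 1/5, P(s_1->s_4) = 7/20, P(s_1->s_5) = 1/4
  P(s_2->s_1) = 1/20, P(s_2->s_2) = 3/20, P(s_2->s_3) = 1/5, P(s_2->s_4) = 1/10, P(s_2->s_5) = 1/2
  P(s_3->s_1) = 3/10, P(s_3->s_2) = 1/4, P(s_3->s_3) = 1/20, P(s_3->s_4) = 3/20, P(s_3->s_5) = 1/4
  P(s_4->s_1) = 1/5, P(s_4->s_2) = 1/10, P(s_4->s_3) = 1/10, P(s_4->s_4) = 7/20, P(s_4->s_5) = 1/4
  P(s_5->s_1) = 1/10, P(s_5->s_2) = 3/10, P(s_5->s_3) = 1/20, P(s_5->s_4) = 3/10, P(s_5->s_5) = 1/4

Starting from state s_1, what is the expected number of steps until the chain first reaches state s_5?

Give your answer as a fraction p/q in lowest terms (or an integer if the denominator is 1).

Let h_i = expected steps to first reach s_5 from state i.
Boundary: h_s_5 = 0.
First-step equations for the other states:
  h_s_1 = 1 + 1/20*h_s_1 + 3/20*h_s_2 + 1/5*h_s_3 + 7/20*h_s_4 + 1/4*h_s_5
  h_s_2 = 1 + 1/20*h_s_1 + 3/20*h_s_2 + 1/5*h_s_3 + 1/10*h_s_4 + 1/2*h_s_5
  h_s_3 = 1 + 3/10*h_s_1 + 1/4*h_s_2 + 1/20*h_s_3 + 3/20*h_s_4 + 1/4*h_s_5
  h_s_4 = 1 + 1/5*h_s_1 + 1/10*h_s_2 + 1/10*h_s_3 + 7/20*h_s_4 + 1/4*h_s_5

Substituting h_s_5 = 0 and rearranging gives the linear system (I - Q) h = 1:
  [19/20, -3/20, -1/5, -7/20] . (h_s_1, h_s_2, h_s_3, h_s_4) = 1
  [-1/20, 17/20, -1/5, -1/10] . (h_s_1, h_s_2, h_s_3, h_s_4) = 1
  [-3/10, -1/4, 19/20, -3/20] . (h_s_1, h_s_2, h_s_3, h_s_4) = 1
  [-1/5, -1/10, -1/10, 13/20] . (h_s_1, h_s_2, h_s_3, h_s_4) = 1

Solving yields:
  h_s_1 = 8905/2562
  h_s_2 = 2215/854
  h_s_3 = 2895/854
  h_s_4 = 4520/1281

Starting state is s_1, so the expected hitting time is h_s_1 = 8905/2562.

Answer: 8905/2562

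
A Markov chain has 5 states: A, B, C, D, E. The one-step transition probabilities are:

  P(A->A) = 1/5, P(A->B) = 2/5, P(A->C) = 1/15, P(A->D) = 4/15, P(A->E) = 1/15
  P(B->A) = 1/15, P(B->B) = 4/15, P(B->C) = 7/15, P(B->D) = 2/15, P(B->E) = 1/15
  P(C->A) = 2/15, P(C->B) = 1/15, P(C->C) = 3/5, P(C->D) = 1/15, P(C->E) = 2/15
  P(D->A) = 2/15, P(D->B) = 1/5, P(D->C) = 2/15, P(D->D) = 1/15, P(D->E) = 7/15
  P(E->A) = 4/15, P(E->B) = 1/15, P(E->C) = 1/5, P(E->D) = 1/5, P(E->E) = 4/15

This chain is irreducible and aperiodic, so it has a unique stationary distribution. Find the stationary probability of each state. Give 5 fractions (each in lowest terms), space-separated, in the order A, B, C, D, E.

Answer: 4985/31879 5442/31879 11465/31879 4250/31879 5737/31879

Derivation:
The stationary distribution satisfies pi = pi * P, i.e.:
  pi_A = 1/5*pi_A + 1/15*pi_B + 2/15*pi_C + 2/15*pi_D + 4/15*pi_E
  pi_B = 2/5*pi_A + 4/15*pi_B + 1/15*pi_C + 1/5*pi_D + 1/15*pi_E
  pi_C = 1/15*pi_A + 7/15*pi_B + 3/5*pi_C + 2/15*pi_D + 1/5*pi_E
  pi_D = 4/15*pi_A + 2/15*pi_B + 1/15*pi_C + 1/15*pi_D + 1/5*pi_E
  pi_E = 1/15*pi_A + 1/15*pi_B + 2/15*pi_C + 7/15*pi_D + 4/15*pi_E
with normalization: pi_A + pi_B + pi_C + pi_D + pi_E = 1.

Using the first 4 balance equations plus normalization, the linear system A*pi = b is:
  [-4/5, 1/15, 2/15, 2/15, 4/15] . pi = 0
  [2/5, -11/15, 1/15, 1/5, 1/15] . pi = 0
  [1/15, 7/15, -2/5, 2/15, 1/5] . pi = 0
  [4/15, 2/15, 1/15, -14/15, 1/5] . pi = 0
  [1, 1, 1, 1, 1] . pi = 1

Solving yields:
  pi_A = 4985/31879
  pi_B = 5442/31879
  pi_C = 11465/31879
  pi_D = 4250/31879
  pi_E = 5737/31879

Verification (pi * P):
  4985/31879*1/5 + 5442/31879*1/15 + 11465/31879*2/15 + 4250/31879*2/15 + 5737/31879*4/15 = 4985/31879 = pi_A  (ok)
  4985/31879*2/5 + 5442/31879*4/15 + 11465/31879*1/15 + 4250/31879*1/5 + 5737/31879*1/15 = 5442/31879 = pi_B  (ok)
  4985/31879*1/15 + 5442/31879*7/15 + 11465/31879*3/5 + 4250/31879*2/15 + 5737/31879*1/5 = 11465/31879 = pi_C  (ok)
  4985/31879*4/15 + 5442/31879*2/15 + 11465/31879*1/15 + 4250/31879*1/15 + 5737/31879*1/5 = 4250/31879 = pi_D  (ok)
  4985/31879*1/15 + 5442/31879*1/15 + 11465/31879*2/15 + 4250/31879*7/15 + 5737/31879*4/15 = 5737/31879 = pi_E  (ok)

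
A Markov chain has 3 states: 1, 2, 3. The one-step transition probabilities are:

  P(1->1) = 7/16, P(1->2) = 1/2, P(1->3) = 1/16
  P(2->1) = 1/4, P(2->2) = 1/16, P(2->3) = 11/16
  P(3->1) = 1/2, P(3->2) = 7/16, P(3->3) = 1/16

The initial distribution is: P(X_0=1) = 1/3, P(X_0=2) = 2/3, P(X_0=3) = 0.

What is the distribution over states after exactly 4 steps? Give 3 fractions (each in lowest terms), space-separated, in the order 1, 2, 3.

Propagating the distribution step by step (d_{t+1} = d_t * P):
d_0 = (1=1/3, 2=2/3, 3=0)
  d_1[1] = 1/3*7/16 + 2/3*1/4 + 0*1/2 = 5/16
  d_1[2] = 1/3*1/2 + 2/3*1/16 + 0*7/16 = 5/24
  d_1[3] = 1/3*1/16 + 2/3*11/16 + 0*1/16 = 23/48
d_1 = (1=5/16, 2=5/24, 3=23/48)
  d_2[1] = 5/16*7/16 + 5/24*1/4 + 23/48*1/2 = 329/768
  d_2[2] = 5/16*1/2 + 5/24*1/16 + 23/48*7/16 = 97/256
  d_2[3] = 5/16*1/16 + 5/24*11/16 + 23/48*1/16 = 37/192
d_2 = (1=329/768, 2=97/256, 3=37/192)
  d_3[1] = 329/768*7/16 + 97/256*1/4 + 37/192*1/2 = 4651/12288
  d_3[2] = 329/768*1/2 + 97/256*1/16 + 37/192*7/16 = 3959/12288
  d_3[3] = 329/768*1/16 + 97/256*11/16 + 37/192*1/16 = 613/2048
d_3 = (1=4651/12288, 2=3959/12288, 3=613/2048)
  d_4[1] = 4651/12288*7/16 + 3959/12288*1/4 + 613/2048*1/2 = 25939/65536
  d_4[2] = 4651/12288*1/2 + 3959/12288*1/16 + 613/2048*7/16 = 66913/196608
  d_4[3] = 4651/12288*1/16 + 3959/12288*11/16 + 613/2048*1/16 = 25939/98304
d_4 = (1=25939/65536, 2=66913/196608, 3=25939/98304)

Answer: 25939/65536 66913/196608 25939/98304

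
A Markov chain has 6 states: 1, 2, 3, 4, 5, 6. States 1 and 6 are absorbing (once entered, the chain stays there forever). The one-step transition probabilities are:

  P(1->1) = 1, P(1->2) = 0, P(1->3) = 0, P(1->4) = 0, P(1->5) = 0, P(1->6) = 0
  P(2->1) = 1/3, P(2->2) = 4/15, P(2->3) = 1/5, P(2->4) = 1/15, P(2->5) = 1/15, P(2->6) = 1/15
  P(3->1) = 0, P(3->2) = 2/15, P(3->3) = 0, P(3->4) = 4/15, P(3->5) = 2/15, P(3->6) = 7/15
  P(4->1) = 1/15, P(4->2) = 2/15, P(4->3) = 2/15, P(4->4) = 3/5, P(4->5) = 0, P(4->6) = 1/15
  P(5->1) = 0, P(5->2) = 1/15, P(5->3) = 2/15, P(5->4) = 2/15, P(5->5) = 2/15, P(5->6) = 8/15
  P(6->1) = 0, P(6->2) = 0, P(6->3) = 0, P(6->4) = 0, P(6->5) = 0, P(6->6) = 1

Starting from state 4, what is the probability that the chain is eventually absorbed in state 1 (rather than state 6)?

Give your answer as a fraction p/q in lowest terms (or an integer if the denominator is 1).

Answer: 698/1651

Derivation:
Let a_i = P(absorbed in 1 | start in state i).
Boundary conditions: a_1 = 1, a_6 = 0.
For each transient state i, a_i = sum_j P(i->j) * a_j:
  a_2 = 1/3*a_1 + 4/15*a_2 + 1/5*a_3 + 1/15*a_4 + 1/15*a_5 + 1/15*a_6
  a_3 = 0*a_1 + 2/15*a_2 + 0*a_3 + 4/15*a_4 + 2/15*a_5 + 7/15*a_6
  a_4 = 1/15*a_1 + 2/15*a_2 + 2/15*a_3 + 3/5*a_4 + 0*a_5 + 1/15*a_6
  a_5 = 0*a_1 + 1/15*a_2 + 2/15*a_3 + 2/15*a_4 + 2/15*a_5 + 8/15*a_6

Substituting a_1 = 1 and a_6 = 0, rearrange to (I - Q) a = r where r[i] = P(i -> 1):
  [11/15, -1/5, -1/15, -1/15] . (a_2, a_3, a_4, a_5) = 1/3
  [-2/15, 1, -4/15, -2/15] . (a_2, a_3, a_4, a_5) = 0
  [-2/15, -2/15, 2/5, 0] . (a_2, a_3, a_4, a_5) = 1/15
  [-1/15, -2/15, -2/15, 13/15] . (a_2, a_3, a_4, a_5) = 0

Solving yields:
  a_2 = 5567/9906
  a_3 = 1022/4953
  a_4 = 698/1651
  a_5 = 1387/9906

Starting state is 4, so the absorption probability is a_4 = 698/1651.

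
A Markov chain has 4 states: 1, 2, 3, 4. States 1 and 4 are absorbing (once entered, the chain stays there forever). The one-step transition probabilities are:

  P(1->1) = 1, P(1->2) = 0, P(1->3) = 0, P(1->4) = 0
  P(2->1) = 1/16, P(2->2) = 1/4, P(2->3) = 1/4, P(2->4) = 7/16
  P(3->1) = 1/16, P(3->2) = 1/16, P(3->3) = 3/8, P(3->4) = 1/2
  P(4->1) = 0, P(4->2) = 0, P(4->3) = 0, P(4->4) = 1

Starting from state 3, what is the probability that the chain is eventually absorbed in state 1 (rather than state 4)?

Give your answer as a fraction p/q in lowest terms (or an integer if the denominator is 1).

Let a_i = P(absorbed in 1 | start in state i).
Boundary conditions: a_1 = 1, a_4 = 0.
For each transient state i, a_i = sum_j P(i->j) * a_j:
  a_2 = 1/16*a_1 + 1/4*a_2 + 1/4*a_3 + 7/16*a_4
  a_3 = 1/16*a_1 + 1/16*a_2 + 3/8*a_3 + 1/2*a_4

Substituting a_1 = 1 and a_4 = 0, rearrange to (I - Q) a = r where r[i] = P(i -> 1):
  [3/4, -1/4] . (a_2, a_3) = 1/16
  [-1/16, 5/8] . (a_2, a_3) = 1/16

Solving yields:
  a_2 = 7/58
  a_3 = 13/116

Starting state is 3, so the absorption probability is a_3 = 13/116.

Answer: 13/116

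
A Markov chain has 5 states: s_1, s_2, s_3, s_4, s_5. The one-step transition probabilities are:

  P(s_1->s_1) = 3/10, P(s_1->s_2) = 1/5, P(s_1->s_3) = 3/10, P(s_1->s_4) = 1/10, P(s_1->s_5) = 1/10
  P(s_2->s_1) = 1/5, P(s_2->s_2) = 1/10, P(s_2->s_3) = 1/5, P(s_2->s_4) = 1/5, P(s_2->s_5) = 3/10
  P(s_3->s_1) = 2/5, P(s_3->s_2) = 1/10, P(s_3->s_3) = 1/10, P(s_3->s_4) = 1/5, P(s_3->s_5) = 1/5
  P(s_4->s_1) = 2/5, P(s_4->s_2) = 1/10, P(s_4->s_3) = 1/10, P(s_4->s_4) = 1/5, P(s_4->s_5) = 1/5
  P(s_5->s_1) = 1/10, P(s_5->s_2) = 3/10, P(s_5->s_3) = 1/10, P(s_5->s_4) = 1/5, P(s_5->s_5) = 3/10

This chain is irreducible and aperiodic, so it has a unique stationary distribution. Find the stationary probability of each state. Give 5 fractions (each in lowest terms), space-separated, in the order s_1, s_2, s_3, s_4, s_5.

The stationary distribution satisfies pi = pi * P, i.e.:
  pi_s_1 = 3/10*pi_s_1 + 1/5*pi_s_2 + 2/5*pi_s_3 + 2/5*pi_s_4 + 1/10*pi_s_5
  pi_s_2 = 1/5*pi_s_1 + 1/10*pi_s_2 + 1/10*pi_s_3 + 1/10*pi_s_4 + 3/10*pi_s_5
  pi_s_3 = 3/10*pi_s_1 + 1/5*pi_s_2 + 1/10*pi_s_3 + 1/10*pi_s_4 + 1/10*pi_s_5
  pi_s_4 = 1/10*pi_s_1 + 1/5*pi_s_2 + 1/5*pi_s_3 + 1/5*pi_s_4 + 1/5*pi_s_5
  pi_s_5 = 1/10*pi_s_1 + 3/10*pi_s_2 + 1/5*pi_s_3 + 1/5*pi_s_4 + 3/10*pi_s_5
with normalization: pi_s_1 + pi_s_2 + pi_s_3 + pi_s_4 + pi_s_5 = 1.

Using the first 4 balance equations plus normalization, the linear system A*pi = b is:
  [-7/10, 1/5, 2/5, 2/5, 1/10] . pi = 0
  [1/5, -9/10, 1/10, 1/10, 3/10] . pi = 0
  [3/10, 1/5, -9/10, 1/10, 1/10] . pi = 0
  [1/10, 1/5, 1/5, -4/5, 1/5] . pi = 0
  [1, 1, 1, 1, 1] . pi = 1

Solving yields:
  pi_s_1 = 263/955
  pi_s_2 = 162/955
  pi_s_3 = 1643/9550
  pi_s_4 = 1647/9550
  pi_s_5 = 201/955

Verification (pi * P):
  263/955*3/10 + 162/955*1/5 + 1643/9550*2/5 + 1647/9550*2/5 + 201/955*1/10 = 263/955 = pi_s_1  (ok)
  263/955*1/5 + 162/955*1/10 + 1643/9550*1/10 + 1647/9550*1/10 + 201/955*3/10 = 162/955 = pi_s_2  (ok)
  263/955*3/10 + 162/955*1/5 + 1643/9550*1/10 + 1647/9550*1/10 + 201/955*1/10 = 1643/9550 = pi_s_3  (ok)
  263/955*1/10 + 162/955*1/5 + 1643/9550*1/5 + 1647/9550*1/5 + 201/955*1/5 = 1647/9550 = pi_s_4  (ok)
  263/955*1/10 + 162/955*3/10 + 1643/9550*1/5 + 1647/9550*1/5 + 201/955*3/10 = 201/955 = pi_s_5  (ok)

Answer: 263/955 162/955 1643/9550 1647/9550 201/955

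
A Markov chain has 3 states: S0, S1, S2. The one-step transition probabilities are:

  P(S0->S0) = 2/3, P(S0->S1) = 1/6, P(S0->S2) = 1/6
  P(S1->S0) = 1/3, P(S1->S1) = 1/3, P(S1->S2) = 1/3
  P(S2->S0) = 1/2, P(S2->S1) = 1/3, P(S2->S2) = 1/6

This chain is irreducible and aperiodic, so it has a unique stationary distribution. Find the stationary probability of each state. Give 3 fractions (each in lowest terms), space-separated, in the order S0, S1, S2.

The stationary distribution satisfies pi = pi * P, i.e.:
  pi_S0 = 2/3*pi_S0 + 1/3*pi_S1 + 1/2*pi_S2
  pi_S1 = 1/6*pi_S0 + 1/3*pi_S1 + 1/3*pi_S2
  pi_S2 = 1/6*pi_S0 + 1/3*pi_S1 + 1/6*pi_S2
with normalization: pi_S0 + pi_S1 + pi_S2 = 1.

Using the first 2 balance equations plus normalization, the linear system A*pi = b is:
  [-1/3, 1/3, 1/2] . pi = 0
  [1/6, -2/3, 1/3] . pi = 0
  [1, 1, 1] . pi = 1

Solving yields:
  pi_S0 = 16/29
  pi_S1 = 7/29
  pi_S2 = 6/29

Verification (pi * P):
  16/29*2/3 + 7/29*1/3 + 6/29*1/2 = 16/29 = pi_S0  (ok)
  16/29*1/6 + 7/29*1/3 + 6/29*1/3 = 7/29 = pi_S1  (ok)
  16/29*1/6 + 7/29*1/3 + 6/29*1/6 = 6/29 = pi_S2  (ok)

Answer: 16/29 7/29 6/29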